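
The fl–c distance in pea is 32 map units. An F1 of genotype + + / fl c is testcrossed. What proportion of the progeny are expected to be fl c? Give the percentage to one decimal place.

A map distance of 32 map units corresponds to a recombination frequency of 0.320.
The F1 is + + / fl c, so fl c is a parental gamete class with expected frequency (1 − r)/2 = 0.680/2 = 0.3400.
That is 0.3400 = 34.0% of the progeny.

34.0%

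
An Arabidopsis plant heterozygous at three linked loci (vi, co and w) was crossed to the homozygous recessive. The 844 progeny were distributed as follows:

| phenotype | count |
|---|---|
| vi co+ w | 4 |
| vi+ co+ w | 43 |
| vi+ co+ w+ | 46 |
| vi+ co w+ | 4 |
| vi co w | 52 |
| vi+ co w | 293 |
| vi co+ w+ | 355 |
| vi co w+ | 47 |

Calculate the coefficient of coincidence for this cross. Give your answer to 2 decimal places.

The two most frequent reciprocal classes, vi+ co w and vi co+ w+, are the parental types, so the F1 was vi+ co w / vi co+ w+.
The two rarest classes, vi+ co w+ and vi co+ w, are the double crossovers. Comparing them with the parentals, only the w allele has switched, so w is the middle locus and the order is co – w – vi.
co–w: (90 + 8)/844 = 0.1161; w–vi: (98 + 8)/844 = 0.1256.
Expected DCO frequency = 0.1161 × 0.1256 ≈ 0.01458; observed = 8/844 ≈ 0.00948.
Coefficient of coincidence = 0.00948/0.01458 ≈ 0.65.

0.65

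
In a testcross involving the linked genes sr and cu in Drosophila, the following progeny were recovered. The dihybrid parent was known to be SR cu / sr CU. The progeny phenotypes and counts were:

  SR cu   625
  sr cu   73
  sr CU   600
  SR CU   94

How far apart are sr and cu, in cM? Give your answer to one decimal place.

The recombinant classes are SR CU and sr cu: 94 + 73 = 167.
Recombination frequency = 167/1392 = 0.1200 ≈ 12.0%, i.e. 12.0 cM.

12.0 cM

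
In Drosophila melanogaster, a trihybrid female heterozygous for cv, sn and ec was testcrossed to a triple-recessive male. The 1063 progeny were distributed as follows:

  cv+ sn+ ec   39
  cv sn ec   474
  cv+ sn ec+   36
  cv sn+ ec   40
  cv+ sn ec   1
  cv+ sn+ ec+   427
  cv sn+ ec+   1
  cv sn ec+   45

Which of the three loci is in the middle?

The two most frequent reciprocal classes, cv sn ec and cv+ sn+ ec+, are the parental types, so the F1 was cv sn ec / cv+ sn+ ec+.
The two rarest classes, cv+ sn ec and cv sn+ ec+, are the double crossovers. Comparing them with the parentals, only the cv allele has switched, so cv is the middle locus and the order is sn – cv – ec.

cv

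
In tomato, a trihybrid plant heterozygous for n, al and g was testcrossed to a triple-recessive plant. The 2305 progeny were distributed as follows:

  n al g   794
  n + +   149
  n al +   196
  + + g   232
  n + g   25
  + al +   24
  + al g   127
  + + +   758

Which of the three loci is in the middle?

The two most frequent reciprocal classes, n al g and + + +, are the parental types, so the F1 was n al g / + + +.
The two rarest classes, n + g and + al +, are the double crossovers. Comparing them with the parentals, only the al allele has switched, so al is the middle locus and the order is g – al – n.

al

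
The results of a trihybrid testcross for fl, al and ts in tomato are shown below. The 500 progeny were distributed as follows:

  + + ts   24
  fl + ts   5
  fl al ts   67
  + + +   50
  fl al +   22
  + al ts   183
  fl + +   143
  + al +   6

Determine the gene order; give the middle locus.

ts

The two most frequent reciprocal classes, + al ts and fl + +, are the parental types, so the F1 was + al ts / fl + +.
The two rarest classes, + al + and fl + ts, are the double crossovers. Comparing them with the parentals, only the ts allele has switched, so ts is the middle locus and the order is fl – ts – al.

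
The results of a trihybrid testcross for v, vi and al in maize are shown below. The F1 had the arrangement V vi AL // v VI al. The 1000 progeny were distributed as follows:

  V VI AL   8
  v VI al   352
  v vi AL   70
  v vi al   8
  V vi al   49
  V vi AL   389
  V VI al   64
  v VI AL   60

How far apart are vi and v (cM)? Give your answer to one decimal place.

15.0 cM

The two rarest classes, V VI AL and v vi al, are the double crossovers. Comparing them with the parentals, only the vi allele has switched, so vi is the middle locus and the order is v – vi – al.
Crossovers in the v–vi interval produce the single-crossover classes v vi AL and V VI al (70 + 64 = 134) plus the double crossovers (16).
RF(v–vi) = (134 + 16) / 1000 = 150/1000 = 0.1500 → 15.0 cM.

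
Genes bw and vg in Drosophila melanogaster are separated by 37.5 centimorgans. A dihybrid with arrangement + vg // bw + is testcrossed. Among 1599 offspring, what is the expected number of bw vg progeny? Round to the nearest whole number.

300

A map distance of 37.5 centimorgans corresponds to a recombination frequency of 0.375.
The F1 is + vg / bw +, so bw vg is a recombinant gamete class with expected frequency r/2 = 0.375/2 = 0.1875.
Expected number = 0.1875 × 1599 = 299.81 ≈ 300.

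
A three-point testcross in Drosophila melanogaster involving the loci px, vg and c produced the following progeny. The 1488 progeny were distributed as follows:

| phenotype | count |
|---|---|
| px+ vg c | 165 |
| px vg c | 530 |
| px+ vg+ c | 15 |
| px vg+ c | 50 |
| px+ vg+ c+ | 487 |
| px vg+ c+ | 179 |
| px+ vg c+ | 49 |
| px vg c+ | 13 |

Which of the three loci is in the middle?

c

The two most frequent reciprocal classes, px+ vg+ c+ and px vg c, are the parental types, so the F1 was px+ vg+ c+ / px vg c.
The two rarest classes, px+ vg+ c and px vg c+, are the double crossovers. Comparing them with the parentals, only the c allele has switched, so c is the middle locus and the order is vg – c – px.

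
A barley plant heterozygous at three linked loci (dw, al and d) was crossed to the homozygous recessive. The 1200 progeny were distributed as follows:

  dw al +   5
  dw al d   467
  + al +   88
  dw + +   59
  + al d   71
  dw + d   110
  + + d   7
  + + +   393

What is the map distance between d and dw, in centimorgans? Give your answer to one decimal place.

The two most frequent reciprocal classes, dw al d and + + +, are the parental types, so the F1 was dw al d / + + +.
The two rarest classes, dw al + and + + d, are the double crossovers. Comparing them with the parentals, only the d allele has switched, so d is the middle locus and the order is dw – d – al.
Crossovers in the dw–d interval produce the single-crossover classes + al d and dw + + (71 + 59 = 130) plus the double crossovers (12).
RF(dw–d) = (130 + 12) / 1200 = 142/1200 = 0.1183 → 11.8 centimorgans.

11.8 centimorgans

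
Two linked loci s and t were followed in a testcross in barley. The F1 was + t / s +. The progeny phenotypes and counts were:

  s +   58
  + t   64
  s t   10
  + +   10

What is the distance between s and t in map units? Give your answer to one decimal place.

14.1 map units

The recombinant classes are + + and s t: 10 + 10 = 20.
Recombination frequency = 20/142 = 0.1408 ≈ 14.1%, i.e. 14.1 map units.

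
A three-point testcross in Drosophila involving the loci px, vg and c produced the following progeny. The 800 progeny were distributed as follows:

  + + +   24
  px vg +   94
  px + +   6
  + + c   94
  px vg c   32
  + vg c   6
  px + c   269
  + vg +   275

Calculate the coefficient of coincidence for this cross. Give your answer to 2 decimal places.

0.71

The two most frequent reciprocal classes, px + c and + vg +, are the parental types, so the F1 was px + c / + vg +.
The two rarest classes, px + + and + vg c, are the double crossovers. Comparing them with the parentals, only the c allele has switched, so c is the middle locus and the order is vg – c – px.
vg–c: (56 + 12)/800 = 0.0850; c–px: (188 + 12)/800 = 0.2500.
Expected DCO frequency = 0.0850 × 0.2500 ≈ 0.02125; observed = 12/800 ≈ 0.01500.
Coefficient of coincidence = 0.01500/0.02125 ≈ 0.71.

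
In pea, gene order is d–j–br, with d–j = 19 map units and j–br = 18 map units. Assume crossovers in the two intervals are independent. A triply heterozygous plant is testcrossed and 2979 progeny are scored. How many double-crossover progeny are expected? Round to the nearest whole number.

102

Map distances give recombination frequencies of 0.190 and 0.180 for the two intervals.
With no interference, expected double-crossover frequency = 0.190 × 0.180 = 0.03420.
Expected number = 0.03420 × 2979 = 101.88 ≈ 102.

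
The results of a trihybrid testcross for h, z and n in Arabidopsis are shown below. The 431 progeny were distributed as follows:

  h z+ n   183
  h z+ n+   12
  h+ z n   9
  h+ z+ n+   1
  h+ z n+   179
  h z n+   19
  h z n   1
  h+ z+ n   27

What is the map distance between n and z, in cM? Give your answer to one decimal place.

The two most frequent reciprocal classes, h z+ n and h+ z n+, are the parental types, so the F1 was h z+ n / h+ z n+.
The two rarest classes, h z n and h+ z+ n+, are the double crossovers. Comparing them with the parentals, only the z allele has switched, so z is the middle locus and the order is n – z – h.
Crossovers in the n–z interval produce the single-crossover classes h z+ n+ and h+ z n (12 + 9 = 21) plus the double crossovers (2).
RF(n–z) = (21 + 2) / 431 = 23/431 = 0.0534 → 5.3 cM.

5.3 cM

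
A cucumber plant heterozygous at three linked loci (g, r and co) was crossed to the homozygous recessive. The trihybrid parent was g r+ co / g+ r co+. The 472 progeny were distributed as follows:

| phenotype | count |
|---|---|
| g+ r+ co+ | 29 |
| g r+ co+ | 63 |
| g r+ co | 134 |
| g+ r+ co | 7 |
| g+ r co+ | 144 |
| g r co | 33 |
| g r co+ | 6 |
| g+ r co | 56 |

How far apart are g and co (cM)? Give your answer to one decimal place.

The two rarest classes, g+ r+ co and g r co+, are the double crossovers. Comparing them with the parentals, only the g allele has switched, so g is the middle locus and the order is co – g – r.
Crossovers in the co–g interval produce the single-crossover classes g r+ co+ and g+ r co (63 + 56 = 119) plus the double crossovers (13).
RF(co–g) = (119 + 13) / 472 = 132/472 = 0.2797 → 28.0 cM.

28.0 cM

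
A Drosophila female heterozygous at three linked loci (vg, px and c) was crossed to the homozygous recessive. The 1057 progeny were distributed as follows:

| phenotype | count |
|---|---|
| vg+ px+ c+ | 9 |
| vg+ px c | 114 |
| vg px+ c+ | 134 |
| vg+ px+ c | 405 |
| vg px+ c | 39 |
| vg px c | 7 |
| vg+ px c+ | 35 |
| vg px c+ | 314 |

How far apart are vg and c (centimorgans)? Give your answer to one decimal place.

The two most frequent reciprocal classes, vg px c+ and vg+ px+ c, are the parental types, so the F1 was vg px c+ / vg+ px+ c.
The two rarest classes, vg px c and vg+ px+ c+, are the double crossovers. Comparing them with the parentals, only the c allele has switched, so c is the middle locus and the order is vg – c – px.
Crossovers in the vg–c interval produce the single-crossover classes vg+ px c+ and vg px+ c (35 + 39 = 74) plus the double crossovers (16).
RF(vg–c) = (74 + 16) / 1057 = 90/1057 = 0.0851 → 8.5 centimorgans.

8.5 centimorgans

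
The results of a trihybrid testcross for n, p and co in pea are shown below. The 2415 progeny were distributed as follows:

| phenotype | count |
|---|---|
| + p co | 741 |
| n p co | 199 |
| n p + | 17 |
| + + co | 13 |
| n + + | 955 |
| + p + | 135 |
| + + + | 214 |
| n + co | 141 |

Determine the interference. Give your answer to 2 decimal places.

0.47

The two most frequent reciprocal classes, + p co and n + +, are the parental types, so the F1 was + p co / n + +.
The two rarest classes, + + co and n p +, are the double crossovers. Comparing them with the parentals, only the p allele has switched, so p is the middle locus and the order is co – p – n.
co–p: (276 + 30)/2415 = 0.1267; p–n: (413 + 30)/2415 = 0.1834.
Expected DCO frequency = 0.1267 × 0.1834 ≈ 0.02324; observed = 30/2415 ≈ 0.01242.
Coefficient of coincidence = 0.01242/0.02324 ≈ 0.53; interference = 1 − 0.53 = 0.47.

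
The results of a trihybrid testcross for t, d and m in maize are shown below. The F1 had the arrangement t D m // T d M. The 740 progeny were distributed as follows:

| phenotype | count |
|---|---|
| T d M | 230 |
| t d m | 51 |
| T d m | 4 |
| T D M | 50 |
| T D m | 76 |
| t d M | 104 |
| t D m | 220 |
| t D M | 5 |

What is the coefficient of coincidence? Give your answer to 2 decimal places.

0.32

The two rarest classes, t D M and T d m, are the double crossovers. Comparing them with the parentals, only the m allele has switched, so m is the middle locus and the order is t – m – d.
t–m: (180 + 9)/740 = 0.2554; m–d: (101 + 9)/740 = 0.1486.
Expected DCO frequency = 0.2554 × 0.1486 ≈ 0.03795; observed = 9/740 ≈ 0.01216.
Coefficient of coincidence = 0.01216/0.03795 ≈ 0.32.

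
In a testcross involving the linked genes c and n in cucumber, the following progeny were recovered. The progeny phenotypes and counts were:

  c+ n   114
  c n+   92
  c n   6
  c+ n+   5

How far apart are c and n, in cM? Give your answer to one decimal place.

The two most frequent classes, c+ n (114) and c n+ (92), are the parental types, so the F1 was c+ n / c n+.
The recombinant classes are c+ n+ and c n: 5 + 6 = 11.
Recombination frequency = 11/217 = 0.0507 ≈ 5.1%, i.e. 5.1 cM.

5.1 cM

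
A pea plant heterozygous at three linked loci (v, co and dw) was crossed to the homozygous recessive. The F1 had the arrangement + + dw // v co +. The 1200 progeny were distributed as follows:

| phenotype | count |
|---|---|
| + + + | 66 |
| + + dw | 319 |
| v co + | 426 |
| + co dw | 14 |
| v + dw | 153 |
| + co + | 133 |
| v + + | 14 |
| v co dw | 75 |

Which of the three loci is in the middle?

The two rarest classes, + co dw and v + +, are the double crossovers. Comparing them with the parentals, only the co allele has switched, so co is the middle locus and the order is dw – co – v.

co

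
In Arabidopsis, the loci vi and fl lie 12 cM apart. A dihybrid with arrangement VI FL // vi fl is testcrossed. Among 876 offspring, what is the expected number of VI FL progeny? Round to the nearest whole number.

385

A map distance of 12 cM corresponds to a recombination frequency of 0.120.
The F1 is VI FL / vi fl, so VI FL is a parental gamete class with expected frequency (1 − r)/2 = 0.880/2 = 0.4400.
Expected number = 0.4400 × 876 = 385.44 ≈ 385.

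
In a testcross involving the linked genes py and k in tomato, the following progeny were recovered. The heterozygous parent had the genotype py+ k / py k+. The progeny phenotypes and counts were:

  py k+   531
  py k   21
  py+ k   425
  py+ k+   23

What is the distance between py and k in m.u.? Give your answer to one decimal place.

The recombinant classes are py+ k+ and py k: 23 + 21 = 44.
Recombination frequency = 44/1000 = 0.0440 ≈ 4.4%, i.e. 4.4 m.u.

4.4 m.u.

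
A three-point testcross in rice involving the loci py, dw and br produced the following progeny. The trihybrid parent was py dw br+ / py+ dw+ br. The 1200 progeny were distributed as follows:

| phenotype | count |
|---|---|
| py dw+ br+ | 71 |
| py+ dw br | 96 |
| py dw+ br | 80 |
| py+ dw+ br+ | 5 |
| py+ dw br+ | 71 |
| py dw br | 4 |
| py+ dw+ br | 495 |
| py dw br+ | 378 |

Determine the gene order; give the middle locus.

The two rarest classes, py dw br and py+ dw+ br+, are the double crossovers. Comparing them with the parentals, only the br allele has switched, so br is the middle locus and the order is dw – br – py.

br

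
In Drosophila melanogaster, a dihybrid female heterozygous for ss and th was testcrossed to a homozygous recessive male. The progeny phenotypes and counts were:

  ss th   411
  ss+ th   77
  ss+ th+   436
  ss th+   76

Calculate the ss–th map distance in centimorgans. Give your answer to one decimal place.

15.3 centimorgans

The two most frequent classes, ss+ th+ (436) and ss th (411), are the parental types, so the F1 was ss+ th+ / ss th.
The recombinant classes are ss+ th and ss th+: 77 + 76 = 153.
Recombination frequency = 153/1000 = 0.1530 ≈ 15.3%, i.e. 15.3 centimorgans.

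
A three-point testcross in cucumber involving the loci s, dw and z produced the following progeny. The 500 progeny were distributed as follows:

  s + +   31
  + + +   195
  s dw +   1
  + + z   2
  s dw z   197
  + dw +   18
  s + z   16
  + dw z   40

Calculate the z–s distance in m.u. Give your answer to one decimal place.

14.8 m.u.

The two most frequent reciprocal classes, s dw z and + + +, are the parental types, so the F1 was s dw z / + + +.
The two rarest classes, s dw + and + + z, are the double crossovers. Comparing them with the parentals, only the z allele has switched, so z is the middle locus and the order is dw – z – s.
Crossovers in the z–s interval produce the single-crossover classes + dw z and s + + (40 + 31 = 71) plus the double crossovers (3).
RF(z–s) = (71 + 3) / 500 = 74/500 = 0.1480 → 14.8 m.u.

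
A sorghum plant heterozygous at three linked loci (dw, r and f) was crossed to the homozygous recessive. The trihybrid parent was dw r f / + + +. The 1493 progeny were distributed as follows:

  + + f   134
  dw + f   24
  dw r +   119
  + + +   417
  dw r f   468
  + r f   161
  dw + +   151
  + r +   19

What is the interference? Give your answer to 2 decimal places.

0.39

The two rarest classes, dw + f and + r +, are the double crossovers. Comparing them with the parentals, only the r allele has switched, so r is the middle locus and the order is dw – r – f.
dw–r: (312 + 43)/1493 = 0.2378; r–f: (253 + 43)/1493 = 0.1983.
Expected DCO frequency = 0.2378 × 0.1983 ≈ 0.04716; observed = 43/1493 ≈ 0.02880.
Coefficient of coincidence = 0.02880/0.04716 ≈ 0.61; interference = 1 − 0.61 = 0.39.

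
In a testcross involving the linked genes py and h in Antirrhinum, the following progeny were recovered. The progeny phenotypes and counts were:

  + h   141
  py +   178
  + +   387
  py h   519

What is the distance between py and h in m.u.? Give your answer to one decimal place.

The two most frequent classes, + + (387) and py h (519), are the parental types, so the F1 was + + / py h.
The recombinant classes are + h and py +: 141 + 178 = 319.
Recombination frequency = 319/1225 = 0.2604 ≈ 26.0%, i.e. 26.0 m.u.

26.0 m.u.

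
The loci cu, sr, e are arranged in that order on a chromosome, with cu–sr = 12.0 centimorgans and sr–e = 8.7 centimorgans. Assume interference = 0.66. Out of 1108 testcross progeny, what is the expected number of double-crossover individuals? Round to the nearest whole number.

4

Map distances give recombination frequencies of 0.120 and 0.087 for the two intervals.
With interference 0.66 (so coincidence = 0.34), expected double-crossover frequency = 0.120 × 0.087 × 0.34 = 0.00355.
Expected number = 0.00355 × 1108 = 3.93 ≈ 4.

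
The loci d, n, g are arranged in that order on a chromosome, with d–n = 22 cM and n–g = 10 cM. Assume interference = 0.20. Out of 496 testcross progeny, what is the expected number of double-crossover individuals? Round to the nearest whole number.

9

Map distances give recombination frequencies of 0.220 and 0.100 for the two intervals.
With interference 0.20 (so coincidence = 0.80), expected double-crossover frequency = 0.220 × 0.100 × 0.80 = 0.01760.
Expected number = 0.01760 × 496 = 8.73 ≈ 9.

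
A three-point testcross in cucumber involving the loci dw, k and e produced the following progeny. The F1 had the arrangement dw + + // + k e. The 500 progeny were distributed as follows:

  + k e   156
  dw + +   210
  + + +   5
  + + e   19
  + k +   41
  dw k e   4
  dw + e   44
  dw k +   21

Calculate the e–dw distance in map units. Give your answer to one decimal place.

18.8 map units

The two rarest classes, + + + and dw k e, are the double crossovers. Comparing them with the parentals, only the dw allele has switched, so dw is the middle locus and the order is e – dw – k.
Crossovers in the e–dw interval produce the single-crossover classes dw + e and + k + (44 + 41 = 85) plus the double crossovers (9).
RF(e–dw) = (85 + 9) / 500 = 94/500 = 0.1880 → 18.8 map units.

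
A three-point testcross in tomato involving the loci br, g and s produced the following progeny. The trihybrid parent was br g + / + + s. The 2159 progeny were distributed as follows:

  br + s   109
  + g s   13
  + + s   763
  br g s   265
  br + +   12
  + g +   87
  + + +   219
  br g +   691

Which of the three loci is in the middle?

The two rarest classes, br + + and + g s, are the double crossovers. Comparing them with the parentals, only the g allele has switched, so g is the middle locus and the order is br – g – s.

g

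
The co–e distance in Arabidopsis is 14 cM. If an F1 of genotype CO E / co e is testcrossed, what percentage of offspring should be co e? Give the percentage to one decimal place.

A map distance of 14 cM corresponds to a recombination frequency of 0.140.
The F1 is CO E / co e, so co e is a parental gamete class with expected frequency (1 − r)/2 = 0.860/2 = 0.4300.
That is 0.4300 = 43.0% of the progeny.

43.0%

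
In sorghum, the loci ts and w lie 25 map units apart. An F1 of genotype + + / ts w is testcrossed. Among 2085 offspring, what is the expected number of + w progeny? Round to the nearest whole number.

261

A map distance of 25 map units corresponds to a recombination frequency of 0.250.
The F1 is + + / ts w, so + w is a recombinant gamete class with expected frequency r/2 = 0.250/2 = 0.1250.
Expected number = 0.1250 × 2085 = 260.62 ≈ 261.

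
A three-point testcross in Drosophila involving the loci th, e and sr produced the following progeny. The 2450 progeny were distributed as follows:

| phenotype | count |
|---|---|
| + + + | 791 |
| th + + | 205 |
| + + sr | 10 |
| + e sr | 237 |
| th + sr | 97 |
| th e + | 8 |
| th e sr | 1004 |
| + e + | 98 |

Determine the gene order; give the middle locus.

sr

The two most frequent reciprocal classes, th e sr and + + +, are the parental types, so the F1 was th e sr / + + +.
The two rarest classes, th e + and + + sr, are the double crossovers. Comparing them with the parentals, only the sr allele has switched, so sr is the middle locus and the order is e – sr – th.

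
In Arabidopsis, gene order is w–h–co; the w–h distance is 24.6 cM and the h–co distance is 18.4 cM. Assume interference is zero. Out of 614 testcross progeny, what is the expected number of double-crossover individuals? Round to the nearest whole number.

28

Map distances give recombination frequencies of 0.246 and 0.184 for the two intervals.
With no interference, expected double-crossover frequency = 0.246 × 0.184 = 0.04526.
Expected number = 0.04526 × 614 = 27.79 ≈ 28.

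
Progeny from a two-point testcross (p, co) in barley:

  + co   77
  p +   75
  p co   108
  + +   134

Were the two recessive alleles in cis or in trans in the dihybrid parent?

The two most frequent classes are + + (134) and p co (108); these are the parental (non-recombinant) types.
So the F1 carried + + on one chromosome and p co on the other — the recessive alleles are on the same chromosome (cis / coupling).

cis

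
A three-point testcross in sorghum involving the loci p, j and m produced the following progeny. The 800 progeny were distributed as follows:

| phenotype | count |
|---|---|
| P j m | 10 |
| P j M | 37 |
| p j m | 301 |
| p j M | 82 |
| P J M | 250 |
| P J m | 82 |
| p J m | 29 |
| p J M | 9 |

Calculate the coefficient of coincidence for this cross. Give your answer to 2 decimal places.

0.98

The two most frequent reciprocal classes, P J M and p j m, are the parental types, so the F1 was P J M / p j m.
The two rarest classes, p J M and P j m, are the double crossovers. Comparing them with the parentals, only the p allele has switched, so p is the middle locus and the order is j – p – m.
j–p: (66 + 19)/800 = 0.1062; p–m: (164 + 19)/800 = 0.2288.
Expected DCO frequency = 0.1062 × 0.2288 ≈ 0.02430; observed = 19/800 ≈ 0.02375.
Coefficient of coincidence = 0.02375/0.02430 ≈ 0.98.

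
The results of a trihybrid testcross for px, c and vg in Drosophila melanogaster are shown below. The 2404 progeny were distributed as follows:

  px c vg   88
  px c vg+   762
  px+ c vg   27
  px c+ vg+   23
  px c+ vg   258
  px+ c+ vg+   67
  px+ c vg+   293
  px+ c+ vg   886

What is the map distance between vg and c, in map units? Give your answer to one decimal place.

The two most frequent reciprocal classes, px+ c+ vg and px c vg+, are the parental types, so the F1 was px+ c+ vg / px c vg+.
The two rarest classes, px+ c vg and px c+ vg+, are the double crossovers. Comparing them with the parentals, only the c allele has switched, so c is the middle locus and the order is px – c – vg.
Crossovers in the c–vg interval produce the single-crossover classes px+ c+ vg+ and px c vg (67 + 88 = 155) plus the double crossovers (50).
RF(c–vg) = (155 + 50) / 2404 = 205/2404 = 0.0853 → 8.5 map units.

8.5 map units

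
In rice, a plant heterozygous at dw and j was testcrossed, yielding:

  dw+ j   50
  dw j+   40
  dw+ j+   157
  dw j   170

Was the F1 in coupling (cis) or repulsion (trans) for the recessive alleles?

cis

The two most frequent classes are dw+ j+ (157) and dw j (170); these are the parental (non-recombinant) types.
So the F1 carried dw+ j+ on one chromosome and dw j on the other — the recessive alleles are on the same chromosome (cis / coupling).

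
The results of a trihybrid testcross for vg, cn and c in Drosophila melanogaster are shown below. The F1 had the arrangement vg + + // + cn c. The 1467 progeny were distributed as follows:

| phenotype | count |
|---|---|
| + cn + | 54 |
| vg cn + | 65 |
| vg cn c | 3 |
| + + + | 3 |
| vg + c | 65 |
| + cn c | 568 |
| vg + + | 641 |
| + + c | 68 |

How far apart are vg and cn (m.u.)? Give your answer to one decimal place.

9.5 m.u.

The two rarest classes, + + + and vg cn c, are the double crossovers. Comparing them with the parentals, only the vg allele has switched, so vg is the middle locus and the order is cn – vg – c.
Crossovers in the cn–vg interval produce the single-crossover classes vg cn + and + + c (65 + 68 = 133) plus the double crossovers (6).
RF(cn–vg) = (133 + 6) / 1467 = 139/1467 = 0.0948 → 9.5 m.u.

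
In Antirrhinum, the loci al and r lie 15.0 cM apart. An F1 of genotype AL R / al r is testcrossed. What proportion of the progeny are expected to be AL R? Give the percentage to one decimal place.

A map distance of 15.0 cM corresponds to a recombination frequency of 0.150.
The F1 is AL R / al r, so AL R is a parental gamete class with expected frequency (1 − r)/2 = 0.850/2 = 0.4250.
That is 0.4250 = 42.5% of the progeny.

42.5%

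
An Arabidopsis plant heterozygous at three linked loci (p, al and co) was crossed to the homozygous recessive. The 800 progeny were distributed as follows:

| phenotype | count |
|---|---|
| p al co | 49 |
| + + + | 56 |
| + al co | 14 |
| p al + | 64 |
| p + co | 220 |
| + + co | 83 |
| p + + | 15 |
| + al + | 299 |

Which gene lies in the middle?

co

The two most frequent reciprocal classes, + al + and p + co, are the parental types, so the F1 was + al + / p + co.
The two rarest classes, + al co and p + +, are the double crossovers. Comparing them with the parentals, only the co allele has switched, so co is the middle locus and the order is p – co – al.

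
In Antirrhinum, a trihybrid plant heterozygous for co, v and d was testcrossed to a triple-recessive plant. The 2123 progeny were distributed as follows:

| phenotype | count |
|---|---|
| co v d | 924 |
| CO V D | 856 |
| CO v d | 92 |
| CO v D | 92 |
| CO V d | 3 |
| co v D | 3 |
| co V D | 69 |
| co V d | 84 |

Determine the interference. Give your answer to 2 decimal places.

The two most frequent reciprocal classes, co v d and CO V D, are the parental types, so the F1 was co v d / CO V D.
The two rarest classes, co v D and CO V d, are the double crossovers. Comparing them with the parentals, only the d allele has switched, so d is the middle locus and the order is v – d – co.
v–d: (176 + 6)/2123 = 0.0857; d–co: (161 + 6)/2123 = 0.0787.
Expected DCO frequency = 0.0857 × 0.0787 ≈ 0.00674; observed = 6/2123 ≈ 0.00283.
Coefficient of coincidence = 0.00283/0.00674 ≈ 0.42; interference = 1 − 0.42 = 0.58.

0.58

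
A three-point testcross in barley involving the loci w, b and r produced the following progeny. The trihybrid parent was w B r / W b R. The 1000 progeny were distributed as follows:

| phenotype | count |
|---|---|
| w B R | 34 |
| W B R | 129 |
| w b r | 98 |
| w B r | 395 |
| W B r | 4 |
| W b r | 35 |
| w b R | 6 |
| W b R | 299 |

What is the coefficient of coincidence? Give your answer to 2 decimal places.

0.53

The two rarest classes, W B r and w b R, are the double crossovers. Comparing them with the parentals, only the w allele has switched, so w is the middle locus and the order is r – w – b.
r–w: (69 + 10)/1000 = 0.0790; w–b: (227 + 10)/1000 = 0.2370.
Expected DCO frequency = 0.0790 × 0.2370 ≈ 0.01872; observed = 10/1000 ≈ 0.01000.
Coefficient of coincidence = 0.01000/0.01872 ≈ 0.53.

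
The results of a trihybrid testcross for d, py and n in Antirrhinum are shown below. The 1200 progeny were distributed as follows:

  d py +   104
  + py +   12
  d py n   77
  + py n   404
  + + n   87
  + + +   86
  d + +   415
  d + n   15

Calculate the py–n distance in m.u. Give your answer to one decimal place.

18.2 m.u.

The two most frequent reciprocal classes, + py n and d + +, are the parental types, so the F1 was + py n / d + +.
The two rarest classes, + py + and d + n, are the double crossovers. Comparing them with the parentals, only the n allele has switched, so n is the middle locus and the order is d – n – py.
Crossovers in the n–py interval produce the single-crossover classes + + n and d py + (87 + 104 = 191) plus the double crossovers (27).
RF(n–py) = (191 + 27) / 1200 = 218/1200 = 0.1817 → 18.2 m.u.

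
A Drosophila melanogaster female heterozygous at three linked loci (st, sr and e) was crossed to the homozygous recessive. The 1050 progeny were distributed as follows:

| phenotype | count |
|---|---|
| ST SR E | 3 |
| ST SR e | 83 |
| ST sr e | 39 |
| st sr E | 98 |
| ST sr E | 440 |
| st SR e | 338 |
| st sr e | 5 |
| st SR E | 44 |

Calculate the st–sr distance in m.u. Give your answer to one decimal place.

18.0 m.u.

The two most frequent reciprocal classes, ST sr E and st SR e, are the parental types, so the F1 was ST sr E / st SR e.
The two rarest classes, ST SR E and st sr e, are the double crossovers. Comparing them with the parentals, only the sr allele has switched, so sr is the middle locus and the order is st – sr – e.
Crossovers in the st–sr interval produce the single-crossover classes st sr E and ST SR e (98 + 83 = 181) plus the double crossovers (8).
RF(st–sr) = (181 + 8) / 1050 = 189/1050 = 0.1800 → 18.0 m.u.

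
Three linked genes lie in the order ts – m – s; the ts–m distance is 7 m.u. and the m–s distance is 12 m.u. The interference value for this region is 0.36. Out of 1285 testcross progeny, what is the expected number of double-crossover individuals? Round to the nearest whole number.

Map distances give recombination frequencies of 0.070 and 0.120 for the two intervals.
With interference 0.36 (so coincidence = 0.64), expected double-crossover frequency = 0.070 × 0.120 × 0.64 = 0.00538.
Expected number = 0.00538 × 1285 = 6.91 ≈ 7.

7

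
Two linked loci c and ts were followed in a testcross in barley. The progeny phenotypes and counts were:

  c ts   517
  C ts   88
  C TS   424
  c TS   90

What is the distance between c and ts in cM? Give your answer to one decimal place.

The two most frequent classes, C TS (424) and c ts (517), are the parental types, so the F1 was C TS / c ts.
The recombinant classes are C ts and c TS: 88 + 90 = 178.
Recombination frequency = 178/1119 = 0.1591 ≈ 15.9%, i.e. 15.9 cM.

15.9 cM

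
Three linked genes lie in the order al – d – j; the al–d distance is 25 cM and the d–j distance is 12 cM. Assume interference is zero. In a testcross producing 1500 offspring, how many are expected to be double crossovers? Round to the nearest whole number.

Map distances give recombination frequencies of 0.250 and 0.120 for the two intervals.
With no interference, expected double-crossover frequency = 0.250 × 0.120 = 0.03000.
Expected number = 0.03000 × 1500 = 45.00 ≈ 45.

45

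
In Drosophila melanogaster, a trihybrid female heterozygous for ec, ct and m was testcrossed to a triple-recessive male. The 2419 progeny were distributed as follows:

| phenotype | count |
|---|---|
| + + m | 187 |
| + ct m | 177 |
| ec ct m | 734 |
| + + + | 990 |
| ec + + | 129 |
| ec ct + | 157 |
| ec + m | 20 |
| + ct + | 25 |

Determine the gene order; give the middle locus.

ct

The two most frequent reciprocal classes, ec ct m and + + +, are the parental types, so the F1 was ec ct m / + + +.
The two rarest classes, ec + m and + ct +, are the double crossovers. Comparing them with the parentals, only the ct allele has switched, so ct is the middle locus and the order is m – ct – ec.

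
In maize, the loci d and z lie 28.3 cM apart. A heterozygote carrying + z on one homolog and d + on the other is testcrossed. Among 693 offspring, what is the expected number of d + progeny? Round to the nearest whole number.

248

A map distance of 28.3 cM corresponds to a recombination frequency of 0.283.
The F1 is + z / d +, so d + is a parental gamete class with expected frequency (1 − r)/2 = 0.717/2 = 0.3585.
Expected number = 0.3585 × 693 = 248.44 ≈ 248.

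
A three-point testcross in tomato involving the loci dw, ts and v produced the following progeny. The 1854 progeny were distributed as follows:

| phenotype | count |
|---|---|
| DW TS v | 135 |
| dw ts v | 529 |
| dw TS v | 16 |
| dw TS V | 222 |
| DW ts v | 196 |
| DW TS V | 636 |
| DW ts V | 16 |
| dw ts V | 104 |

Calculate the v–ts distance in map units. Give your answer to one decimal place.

14.6 map units

The two most frequent reciprocal classes, dw ts v and DW TS V, are the parental types, so the F1 was dw ts v / DW TS V.
The two rarest classes, dw TS v and DW ts V, are the double crossovers. Comparing them with the parentals, only the ts allele has switched, so ts is the middle locus and the order is dw – ts – v.
Crossovers in the ts–v interval produce the single-crossover classes dw ts V and DW TS v (104 + 135 = 239) plus the double crossovers (32).
RF(ts–v) = (239 + 32) / 1854 = 271/1854 = 0.1462 → 14.6 map units.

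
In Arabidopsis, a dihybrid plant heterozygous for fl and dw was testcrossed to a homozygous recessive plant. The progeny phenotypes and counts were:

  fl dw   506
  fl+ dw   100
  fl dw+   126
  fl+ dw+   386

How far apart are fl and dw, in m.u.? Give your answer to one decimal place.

The two most frequent classes, fl+ dw+ (386) and fl dw (506), are the parental types, so the F1 was fl+ dw+ / fl dw.
The recombinant classes are fl+ dw and fl dw+: 100 + 126 = 226.
Recombination frequency = 226/1118 = 0.2021 ≈ 20.2%, i.e. 20.2 m.u.

20.2 m.u.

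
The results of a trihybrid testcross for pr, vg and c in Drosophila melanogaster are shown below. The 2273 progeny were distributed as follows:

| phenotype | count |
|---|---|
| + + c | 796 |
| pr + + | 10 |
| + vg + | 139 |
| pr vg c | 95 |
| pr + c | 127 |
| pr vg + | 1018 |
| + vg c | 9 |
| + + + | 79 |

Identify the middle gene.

vg

The two most frequent reciprocal classes, + + c and pr vg +, are the parental types, so the F1 was + + c / pr vg +.
The two rarest classes, + vg c and pr + +, are the double crossovers. Comparing them with the parentals, only the vg allele has switched, so vg is the middle locus and the order is pr – vg – c.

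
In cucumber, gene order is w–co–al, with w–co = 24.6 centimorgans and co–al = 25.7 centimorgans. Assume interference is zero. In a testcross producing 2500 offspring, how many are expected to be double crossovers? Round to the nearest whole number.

158

Map distances give recombination frequencies of 0.246 and 0.257 for the two intervals.
With no interference, expected double-crossover frequency = 0.246 × 0.257 = 0.06322.
Expected number = 0.06322 × 2500 = 158.06 ≈ 158.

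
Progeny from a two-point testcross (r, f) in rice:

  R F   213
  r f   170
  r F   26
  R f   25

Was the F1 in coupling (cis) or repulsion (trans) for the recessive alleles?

cis

The two most frequent classes are R F (213) and r f (170); these are the parental (non-recombinant) types.
So the F1 carried R F on one chromosome and r f on the other — the recessive alleles are on the same chromosome (cis / coupling).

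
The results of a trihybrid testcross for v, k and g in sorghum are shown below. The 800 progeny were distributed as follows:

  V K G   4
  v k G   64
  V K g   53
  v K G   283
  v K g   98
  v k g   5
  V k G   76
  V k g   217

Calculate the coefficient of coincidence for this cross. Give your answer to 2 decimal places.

0.31

The two most frequent reciprocal classes, v K G and V k g, are the parental types, so the F1 was v K G / V k g.
The two rarest classes, V K G and v k g, are the double crossovers. Comparing them with the parentals, only the v allele has switched, so v is the middle locus and the order is k – v – g.
k–v: (117 + 9)/800 = 0.1575; v–g: (174 + 9)/800 = 0.2288.
Expected DCO frequency = 0.1575 × 0.2288 ≈ 0.03604; observed = 9/800 ≈ 0.01125.
Coefficient of coincidence = 0.01125/0.03604 ≈ 0.31.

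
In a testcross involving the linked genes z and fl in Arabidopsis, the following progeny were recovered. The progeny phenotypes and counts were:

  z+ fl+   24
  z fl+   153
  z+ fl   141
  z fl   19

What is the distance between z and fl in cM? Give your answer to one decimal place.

12.8 cM

The two most frequent classes, z+ fl (141) and z fl+ (153), are the parental types, so the F1 was z+ fl / z fl+.
The recombinant classes are z+ fl+ and z fl: 24 + 19 = 43.
Recombination frequency = 43/337 = 0.1276 ≈ 12.8%, i.e. 12.8 cM.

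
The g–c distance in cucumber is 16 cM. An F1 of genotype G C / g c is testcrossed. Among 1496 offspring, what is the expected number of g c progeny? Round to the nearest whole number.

A map distance of 16 cM corresponds to a recombination frequency of 0.160.
The F1 is G C / g c, so g c is a parental gamete class with expected frequency (1 − r)/2 = 0.840/2 = 0.4200.
Expected number = 0.4200 × 1496 = 628.32 ≈ 628.

628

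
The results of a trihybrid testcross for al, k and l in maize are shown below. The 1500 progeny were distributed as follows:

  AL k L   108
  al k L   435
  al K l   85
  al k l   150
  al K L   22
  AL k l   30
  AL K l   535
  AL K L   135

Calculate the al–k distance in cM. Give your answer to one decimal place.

The two most frequent reciprocal classes, al k L and AL K l, are the parental types, so the F1 was al k L / AL K l.
The two rarest classes, al K L and AL k l, are the double crossovers. Comparing them with the parentals, only the k allele has switched, so k is the middle locus and the order is l – k – al.
Crossovers in the k–al interval produce the single-crossover classes AL k L and al K l (108 + 85 = 193) plus the double crossovers (52).
RF(k–al) = (193 + 52) / 1500 = 245/1500 = 0.1633 → 16.3 cM.

16.3 cM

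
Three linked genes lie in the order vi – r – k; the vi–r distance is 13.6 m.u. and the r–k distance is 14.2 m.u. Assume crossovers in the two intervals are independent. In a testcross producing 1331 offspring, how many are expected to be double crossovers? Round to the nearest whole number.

26

Map distances give recombination frequencies of 0.136 and 0.142 for the two intervals.
With no interference, expected double-crossover frequency = 0.136 × 0.142 = 0.01931.
Expected number = 0.01931 × 1331 = 25.70 ≈ 26.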